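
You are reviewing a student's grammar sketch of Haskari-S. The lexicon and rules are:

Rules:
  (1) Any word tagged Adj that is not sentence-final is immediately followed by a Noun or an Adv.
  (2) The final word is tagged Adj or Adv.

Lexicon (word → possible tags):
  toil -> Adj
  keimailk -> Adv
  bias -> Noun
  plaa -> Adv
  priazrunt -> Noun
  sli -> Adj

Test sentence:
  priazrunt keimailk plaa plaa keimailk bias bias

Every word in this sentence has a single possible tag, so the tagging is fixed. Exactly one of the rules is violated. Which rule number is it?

Fixed tagging: Noun Adv Adv Adv Adv Noun Noun.
Applying the rules: R1 pass, R2 fail.
Only rule 2 fails.

2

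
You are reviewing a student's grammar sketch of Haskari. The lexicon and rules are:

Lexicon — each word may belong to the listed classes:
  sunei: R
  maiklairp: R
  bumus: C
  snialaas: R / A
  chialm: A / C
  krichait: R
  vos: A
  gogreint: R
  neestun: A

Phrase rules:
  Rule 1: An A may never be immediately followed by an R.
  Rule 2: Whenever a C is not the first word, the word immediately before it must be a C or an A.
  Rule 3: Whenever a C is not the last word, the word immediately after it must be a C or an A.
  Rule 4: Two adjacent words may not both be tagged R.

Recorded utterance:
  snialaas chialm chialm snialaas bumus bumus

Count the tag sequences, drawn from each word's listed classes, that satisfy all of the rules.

6

Candidates per position — 1:snialaas {R,A}; 2:chialm {A,C}; 3:chialm {A,C}; 4:snialaas {R,A}; 5:bumus {C}; 6:bumus {C}.
There are 16 candidate sequences in total.
Checking each against the rules leaves 6 sequences.
Count = 6.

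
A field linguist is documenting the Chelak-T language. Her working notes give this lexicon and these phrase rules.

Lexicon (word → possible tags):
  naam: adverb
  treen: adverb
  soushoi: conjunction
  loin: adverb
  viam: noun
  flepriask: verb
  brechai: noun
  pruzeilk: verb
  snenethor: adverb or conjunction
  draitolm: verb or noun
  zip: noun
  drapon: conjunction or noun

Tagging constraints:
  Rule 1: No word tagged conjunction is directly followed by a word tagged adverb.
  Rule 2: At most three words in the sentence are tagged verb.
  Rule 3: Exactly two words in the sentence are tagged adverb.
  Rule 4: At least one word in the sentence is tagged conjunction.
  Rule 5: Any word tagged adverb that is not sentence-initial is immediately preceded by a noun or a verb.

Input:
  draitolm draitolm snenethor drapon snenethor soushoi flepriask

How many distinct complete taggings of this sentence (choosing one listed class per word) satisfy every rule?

4

Candidates per position — 1:draitolm {verb,noun}; 2:draitolm {verb,noun}; 3:snenethor {adverb,conjunction}; 4:drapon {conjunction,noun}; 5:snenethor {adverb,conjunction}; 6:soushoi {conjunction}; 7:flepriask {verb}.
There are 32 candidate sequences in total.
The sequences that satisfy every rule: verb verb adverb noun adverb conjunction verb; verb noun adverb noun adverb conjunction verb; noun verb adverb noun adverb conjunction verb; noun noun adverb noun adverb conjunction verb.
Count = 4.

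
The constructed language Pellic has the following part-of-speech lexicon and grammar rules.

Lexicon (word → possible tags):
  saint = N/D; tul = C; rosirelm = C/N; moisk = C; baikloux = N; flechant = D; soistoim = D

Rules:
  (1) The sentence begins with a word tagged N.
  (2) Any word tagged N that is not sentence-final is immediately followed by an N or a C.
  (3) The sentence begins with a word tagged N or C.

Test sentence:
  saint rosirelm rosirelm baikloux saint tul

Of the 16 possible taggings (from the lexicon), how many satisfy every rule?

Candidates per position — 1:saint {N,D}; 2:rosirelm {C,N}; 3:rosirelm {C,N}; 4:baikloux {N}; 5:saint {N,D}; 6:tul {C}.
There are 16 candidate sequences in total.
The sequences that satisfy every rule: N C C N N C; N C N N N C; N N C N N C; N N N N N C.
Count = 4.

4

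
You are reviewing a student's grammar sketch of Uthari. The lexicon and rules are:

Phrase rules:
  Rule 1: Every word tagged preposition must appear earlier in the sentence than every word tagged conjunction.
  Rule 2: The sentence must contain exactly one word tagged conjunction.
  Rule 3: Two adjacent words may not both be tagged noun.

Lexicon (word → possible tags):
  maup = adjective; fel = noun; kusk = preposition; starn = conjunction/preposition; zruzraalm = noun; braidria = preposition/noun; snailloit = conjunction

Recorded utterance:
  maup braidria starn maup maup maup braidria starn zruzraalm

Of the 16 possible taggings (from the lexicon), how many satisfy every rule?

Candidates per position — 1:maup {adjective}; 2:braidria {preposition,noun}; 3:starn {conjunction,preposition}; 4:maup {adjective}; 5:maup {adjective}; 6:maup {adjective}; 7:braidria {preposition,noun}; 8:starn {conjunction,preposition}; 9:zruzraalm {noun}.
There are 16 candidate sequences in total.
The sequences that satisfy every rule: adjective preposition preposition adjective adjective adjective preposition conjunction noun; adjective preposition preposition adjective adjective adjective noun conjunction noun; adjective noun preposition adjective adjective adjective preposition conjunction noun; adjective noun preposition adjective adjective adjective noun conjunction noun.
Count = 4.

4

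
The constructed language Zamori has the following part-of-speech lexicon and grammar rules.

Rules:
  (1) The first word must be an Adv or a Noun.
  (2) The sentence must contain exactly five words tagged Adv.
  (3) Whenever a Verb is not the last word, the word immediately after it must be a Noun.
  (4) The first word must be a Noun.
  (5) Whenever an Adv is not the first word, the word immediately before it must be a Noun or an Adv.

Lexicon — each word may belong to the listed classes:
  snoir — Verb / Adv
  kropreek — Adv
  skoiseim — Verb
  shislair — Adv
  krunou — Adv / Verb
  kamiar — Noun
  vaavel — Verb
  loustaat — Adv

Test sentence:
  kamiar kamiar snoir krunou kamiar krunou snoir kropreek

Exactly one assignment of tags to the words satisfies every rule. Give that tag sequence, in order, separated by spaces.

Noun Noun Adv Adv Noun Adv Adv Adv

Candidates per position — 1:kamiar {Noun}; 2:kamiar {Noun}; 3:snoir {Verb,Adv}; 4:krunou {Adv,Verb}; 5:kamiar {Noun}; 6:krunou {Adv,Verb}; 7:snoir {Verb,Adv}; 8:kropreek {Adv}.
Position 3: tagging it Verb would leave rule 2 unsatisfiable, so it must be Adv.
Position 4: tagging it Verb would leave rule 2 unsatisfiable, so it must be Adv.
Position 6: tagging it Verb would leave rule 2 unsatisfiable, so it must be Adv.
Position 7: tagging it Verb would leave rule 2 unsatisfiable, so it must be Adv.
That leaves exactly one tagging: Noun Noun Adv Adv Noun Adv Adv Adv.
Checking: rule 1 holds; rule 2 holds; rule 3 holds; rule 4 holds; rule 5 holds.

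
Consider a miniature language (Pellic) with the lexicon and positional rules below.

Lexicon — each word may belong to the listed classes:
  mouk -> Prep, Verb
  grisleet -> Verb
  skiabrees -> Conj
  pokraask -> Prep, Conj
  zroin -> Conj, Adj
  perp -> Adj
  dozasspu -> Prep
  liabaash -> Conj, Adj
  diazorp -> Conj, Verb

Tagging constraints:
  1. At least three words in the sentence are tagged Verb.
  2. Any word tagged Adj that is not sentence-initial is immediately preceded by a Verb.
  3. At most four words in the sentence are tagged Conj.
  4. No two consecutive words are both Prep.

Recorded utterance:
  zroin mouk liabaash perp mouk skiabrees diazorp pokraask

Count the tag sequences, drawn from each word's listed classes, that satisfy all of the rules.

0

Candidates per position — 1:zroin {Conj,Adj}; 2:mouk {Prep,Verb}; 3:liabaash {Conj,Adj}; 4:perp {Adj}; 5:mouk {Prep,Verb}; 6:skiabrees {Conj}; 7:diazorp {Conj,Verb}; 8:pokraask {Prep,Conj}.
There are 64 candidate sequences in total.
Rule 2 cannot be satisfied by any choice of tags from the lexicon.
So there is no consistent tagging.
Count = 0.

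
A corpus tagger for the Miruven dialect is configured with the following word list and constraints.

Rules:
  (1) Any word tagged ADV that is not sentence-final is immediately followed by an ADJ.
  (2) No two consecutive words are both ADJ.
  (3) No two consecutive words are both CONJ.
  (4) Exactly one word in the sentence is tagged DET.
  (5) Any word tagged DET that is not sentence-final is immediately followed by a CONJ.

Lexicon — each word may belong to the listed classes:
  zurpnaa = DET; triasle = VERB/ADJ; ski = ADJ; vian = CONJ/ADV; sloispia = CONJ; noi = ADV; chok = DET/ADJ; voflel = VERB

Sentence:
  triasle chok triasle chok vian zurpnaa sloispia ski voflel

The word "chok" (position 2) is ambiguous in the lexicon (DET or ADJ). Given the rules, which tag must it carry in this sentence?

Candidates per position — 1:triasle {VERB,ADJ}; 2:chok {DET,ADJ}; 3:triasle {VERB,ADJ}; 4:chok {DET,ADJ}; 5:vian {CONJ,ADV}; 6:zurpnaa {DET}; 7:sloispia {CONJ}; 8:ski {ADJ}; 9:voflel {VERB}.
Position 2: DET is ruled out by rule 4; that leaves ADJ.
Position 3: ADJ is ruled out by rule 2; that leaves VERB.
Position 4: DET is ruled out by rule 4; that leaves ADJ.
Position 5: ADV is ruled out by rule 1; that leaves CONJ.
Position 1: ADJ is ruled out by rule 2; that leaves VERB.
The unique satisfying tagging is: VERB ADJ VERB ADJ CONJ DET CONJ ADJ VERB.
Verifying each rule — rule 1 ok; rule 2 ok; rule 3 ok; rule 4 ok; rule 5 ok.

ADJ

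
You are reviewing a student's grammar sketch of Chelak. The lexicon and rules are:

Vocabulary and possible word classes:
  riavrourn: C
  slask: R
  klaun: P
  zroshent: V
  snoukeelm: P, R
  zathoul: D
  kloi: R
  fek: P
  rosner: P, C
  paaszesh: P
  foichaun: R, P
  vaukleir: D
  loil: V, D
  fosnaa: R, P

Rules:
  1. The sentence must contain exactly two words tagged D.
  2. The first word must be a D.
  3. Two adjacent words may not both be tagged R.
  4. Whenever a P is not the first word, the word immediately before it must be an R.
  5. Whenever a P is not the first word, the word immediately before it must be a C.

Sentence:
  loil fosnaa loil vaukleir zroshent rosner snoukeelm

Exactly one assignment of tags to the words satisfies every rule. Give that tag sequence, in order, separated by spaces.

Candidates per position — 1:loil {V,D}; 2:fosnaa {R,P}; 3:loil {V,D}; 4:vaukleir {D}; 5:zroshent {V}; 6:rosner {P,C}; 7:snoukeelm {P,R}.
At position 1, choosing V makes rule 2 impossible to satisfy; hence D.
At position 2, choosing P makes rule 4 impossible to satisfy; hence R.
At position 3, choosing D makes rule 1 impossible to satisfy; hence V.
At position 6, choosing P makes rule 4 impossible to satisfy; hence C.
At position 7, choosing P makes rule 4 impossible to satisfy; hence R.
So the tagging must be: D R V D V C R.
Check: rule 1 ok; rule 2 ok; rule 3 ok; rule 4 ok; rule 5 ok.

D R V D V C R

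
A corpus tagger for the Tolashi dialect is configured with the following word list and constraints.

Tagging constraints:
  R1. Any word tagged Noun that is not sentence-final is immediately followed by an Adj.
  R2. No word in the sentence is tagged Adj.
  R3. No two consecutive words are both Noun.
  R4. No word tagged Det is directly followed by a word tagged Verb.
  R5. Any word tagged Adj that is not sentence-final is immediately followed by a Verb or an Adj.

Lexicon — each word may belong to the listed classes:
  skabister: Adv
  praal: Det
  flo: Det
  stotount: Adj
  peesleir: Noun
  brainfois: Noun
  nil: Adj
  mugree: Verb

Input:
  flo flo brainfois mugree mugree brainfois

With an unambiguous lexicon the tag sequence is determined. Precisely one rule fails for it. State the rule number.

1

Fixed tagging: Det Det Noun Verb Verb Noun.
Applying the rules: R1 violated, R2 holds, R3 holds, R4 holds, R5 holds.
Only rule 1 fails.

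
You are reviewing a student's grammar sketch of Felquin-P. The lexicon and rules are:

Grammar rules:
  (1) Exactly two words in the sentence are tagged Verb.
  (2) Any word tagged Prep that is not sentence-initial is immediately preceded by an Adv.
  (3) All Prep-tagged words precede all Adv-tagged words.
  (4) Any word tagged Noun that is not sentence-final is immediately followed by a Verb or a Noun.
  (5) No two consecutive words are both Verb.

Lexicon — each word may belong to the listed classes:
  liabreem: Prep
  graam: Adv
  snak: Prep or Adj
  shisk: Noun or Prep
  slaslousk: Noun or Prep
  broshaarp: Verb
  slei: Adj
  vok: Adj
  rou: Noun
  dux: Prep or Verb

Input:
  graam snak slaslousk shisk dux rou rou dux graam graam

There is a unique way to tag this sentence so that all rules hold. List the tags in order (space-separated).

Adv Adj Noun Noun Verb Noun Noun Verb Adv Adv

Candidates per position — 1:graam {Adv}; 2:snak {Prep,Adj}; 3:slaslousk {Noun,Prep}; 4:shisk {Noun,Prep}; 5:dux {Prep,Verb}; 6:rou {Noun}; 7:rou {Noun}; 8:dux {Prep,Verb}; 9:graam {Adv}; 10:graam {Adv}.
Position 2: tagging it Prep would leave rule 3 unsatisfiable, so it must be Adj.
Position 3: tagging it Prep would leave rule 2 unsatisfiable, so it must be Noun.
Position 4: tagging it Prep would leave rule 2 unsatisfiable, so it must be Noun.
Position 5: tagging it Prep would leave rule 1 unsatisfiable, so it must be Verb.
Position 8: tagging it Prep would leave rule 1 unsatisfiable, so it must be Verb.
The unique satisfying tagging is: Adv Adj Noun Noun Verb Noun Noun Verb Adv Adv.
Verifying each rule — rule 1 satisfied; rule 2 satisfied; rule 3 satisfied; rule 4 satisfied; rule 5 satisfied.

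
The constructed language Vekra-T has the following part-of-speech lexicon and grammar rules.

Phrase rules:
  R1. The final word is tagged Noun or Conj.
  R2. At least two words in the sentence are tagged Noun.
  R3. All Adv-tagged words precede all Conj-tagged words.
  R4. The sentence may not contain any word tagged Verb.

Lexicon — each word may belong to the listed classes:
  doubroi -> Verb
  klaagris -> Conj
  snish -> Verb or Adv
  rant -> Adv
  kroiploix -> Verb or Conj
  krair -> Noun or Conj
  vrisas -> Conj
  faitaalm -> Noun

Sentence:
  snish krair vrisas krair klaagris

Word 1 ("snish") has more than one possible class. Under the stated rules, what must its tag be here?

Adv

Candidates per position — 1:snish {Verb,Adv}; 2:krair {Noun,Conj}; 3:vrisas {Conj}; 4:krair {Noun,Conj}; 5:klaagris {Conj}.
Position 1: Verb is ruled out by rule 4; that leaves Adv.
Position 2: Conj is ruled out by rule 2; that leaves Noun.
Position 4: Conj is ruled out by rule 2; that leaves Noun.
That leaves exactly one tagging: Adv Noun Conj Noun Conj.
Checking: rule 1 satisfied; rule 2 satisfied; rule 3 satisfied; rule 4 satisfied.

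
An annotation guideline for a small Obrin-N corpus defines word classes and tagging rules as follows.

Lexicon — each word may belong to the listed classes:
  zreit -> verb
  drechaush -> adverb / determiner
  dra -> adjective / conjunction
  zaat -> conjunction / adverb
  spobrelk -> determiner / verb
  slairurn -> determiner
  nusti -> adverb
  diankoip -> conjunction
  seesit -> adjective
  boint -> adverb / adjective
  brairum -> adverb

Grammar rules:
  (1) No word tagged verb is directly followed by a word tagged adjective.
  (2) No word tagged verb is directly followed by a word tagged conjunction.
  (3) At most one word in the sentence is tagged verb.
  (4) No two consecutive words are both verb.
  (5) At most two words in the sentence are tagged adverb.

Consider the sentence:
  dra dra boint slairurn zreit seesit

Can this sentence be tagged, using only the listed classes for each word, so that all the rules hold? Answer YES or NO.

Candidates per position — 1:dra {adjective,conjunction}; 2:dra {adjective,conjunction}; 3:boint {adverb,adjective}; 4:slairurn {determiner}; 5:zreit {verb}; 6:seesit {adjective}.
Rule 1 cannot be satisfied by any choice of tags from the lexicon.
So there is no consistent tagging.

NO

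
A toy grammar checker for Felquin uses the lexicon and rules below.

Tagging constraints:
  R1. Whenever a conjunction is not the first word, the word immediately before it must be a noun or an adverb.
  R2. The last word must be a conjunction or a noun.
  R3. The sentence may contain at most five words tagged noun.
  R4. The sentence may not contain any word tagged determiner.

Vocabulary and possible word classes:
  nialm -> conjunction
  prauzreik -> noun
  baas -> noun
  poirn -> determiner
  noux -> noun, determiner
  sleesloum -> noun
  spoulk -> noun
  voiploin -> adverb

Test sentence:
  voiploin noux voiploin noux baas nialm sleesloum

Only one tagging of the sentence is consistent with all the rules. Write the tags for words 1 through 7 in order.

Candidates per position — 1:voiploin {adverb}; 2:noux {noun,determiner}; 3:voiploin {adverb}; 4:noux {noun,determiner}; 5:baas {noun}; 6:nialm {conjunction}; 7:sleesloum {noun}.
Position 2: determiner is ruled out by rule 4; that leaves noun.
Position 4: determiner is ruled out by rule 4; that leaves noun.
That leaves exactly one tagging: adverb noun adverb noun noun conjunction noun.
Checking: rule 1 satisfied; rule 2 satisfied; rule 3 satisfied; rule 4 satisfied.

adverb noun adverb noun noun conjunction noun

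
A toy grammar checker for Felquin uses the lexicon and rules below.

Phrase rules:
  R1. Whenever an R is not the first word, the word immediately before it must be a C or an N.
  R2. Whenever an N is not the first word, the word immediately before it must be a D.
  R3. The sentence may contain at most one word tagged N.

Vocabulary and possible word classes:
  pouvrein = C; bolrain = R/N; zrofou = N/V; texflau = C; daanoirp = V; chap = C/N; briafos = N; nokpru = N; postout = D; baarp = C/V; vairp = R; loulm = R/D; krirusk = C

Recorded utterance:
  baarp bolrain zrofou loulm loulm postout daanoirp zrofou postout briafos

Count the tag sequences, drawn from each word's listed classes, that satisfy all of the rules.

1

Candidates per position — 1:baarp {C,V}; 2:bolrain {R,N}; 3:zrofou {N,V}; 4:loulm {R,D}; 5:loulm {R,D}; 6:postout {D}; 7:daanoirp {V}; 8:zrofou {N,V}; 9:postout {D}; 10:briafos {N}.
There are 64 candidate sequences in total.
The sequences that satisfy every rule: C R V D D D V V D N.
Count = 1.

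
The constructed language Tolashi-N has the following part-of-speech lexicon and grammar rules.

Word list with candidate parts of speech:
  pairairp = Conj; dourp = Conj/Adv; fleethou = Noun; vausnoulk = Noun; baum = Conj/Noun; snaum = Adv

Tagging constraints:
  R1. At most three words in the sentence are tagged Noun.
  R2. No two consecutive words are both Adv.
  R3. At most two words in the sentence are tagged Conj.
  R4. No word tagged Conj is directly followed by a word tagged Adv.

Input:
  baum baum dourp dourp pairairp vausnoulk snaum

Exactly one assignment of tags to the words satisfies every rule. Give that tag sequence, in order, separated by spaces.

Candidates per position — 1:baum {Conj,Noun}; 2:baum {Conj,Noun}; 3:dourp {Conj,Adv}; 4:dourp {Conj,Adv}; 5:pairairp {Conj}; 6:vausnoulk {Noun}; 7:snaum {Adv}.
The remaining ambiguous positions (1, 2, 3, 4) are resolved jointly — only one combination satisfies every rule.
The only consistent sequence is: Noun Noun Adv Conj Conj Noun Adv.
Check: rule 1 satisfied; rule 2 satisfied; rule 3 satisfied; rule 4 satisfied.

Noun Noun Adv Conj Conj Noun Adv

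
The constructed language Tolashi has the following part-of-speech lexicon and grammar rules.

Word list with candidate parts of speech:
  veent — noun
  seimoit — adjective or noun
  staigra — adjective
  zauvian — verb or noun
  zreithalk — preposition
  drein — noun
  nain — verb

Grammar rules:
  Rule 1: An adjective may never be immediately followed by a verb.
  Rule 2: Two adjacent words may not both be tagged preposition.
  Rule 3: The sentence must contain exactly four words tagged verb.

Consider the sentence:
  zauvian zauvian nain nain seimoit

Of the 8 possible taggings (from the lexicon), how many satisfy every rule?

Candidates per position — 1:zauvian {verb,noun}; 2:zauvian {verb,noun}; 3:nain {verb}; 4:nain {verb}; 5:seimoit {adjective,noun}.
There are 8 candidate sequences in total.
The sequences that satisfy every rule: verb verb verb verb adjective; verb verb verb verb noun.
Count = 2.

2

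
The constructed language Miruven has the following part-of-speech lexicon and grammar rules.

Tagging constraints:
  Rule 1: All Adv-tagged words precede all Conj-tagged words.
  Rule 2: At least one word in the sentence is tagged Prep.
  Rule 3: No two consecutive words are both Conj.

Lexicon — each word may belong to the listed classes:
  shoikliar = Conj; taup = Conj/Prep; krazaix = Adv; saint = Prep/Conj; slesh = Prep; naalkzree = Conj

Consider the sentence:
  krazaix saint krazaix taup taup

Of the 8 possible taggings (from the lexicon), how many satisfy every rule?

3

Candidates per position — 1:krazaix {Adv}; 2:saint {Prep,Conj}; 3:krazaix {Adv}; 4:taup {Conj,Prep}; 5:taup {Conj,Prep}.
There are 8 candidate sequences in total.
The sequences that satisfy every rule: Adv Prep Adv Conj Prep; Adv Prep Adv Prep Conj; Adv Prep Adv Prep Prep.
Count = 3.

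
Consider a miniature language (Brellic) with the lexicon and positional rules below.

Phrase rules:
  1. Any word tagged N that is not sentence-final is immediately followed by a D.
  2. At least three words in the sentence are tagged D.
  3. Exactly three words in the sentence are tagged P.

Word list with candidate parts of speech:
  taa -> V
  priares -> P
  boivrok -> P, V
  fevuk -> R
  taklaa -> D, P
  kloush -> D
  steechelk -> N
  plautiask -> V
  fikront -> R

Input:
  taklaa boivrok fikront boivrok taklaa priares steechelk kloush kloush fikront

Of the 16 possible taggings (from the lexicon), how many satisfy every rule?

5

Candidates per position — 1:taklaa {D,P}; 2:boivrok {P,V}; 3:fikront {R}; 4:boivrok {P,V}; 5:taklaa {D,P}; 6:priares {P}; 7:steechelk {N}; 8:kloush {D}; 9:kloush {D}; 10:fikront {R}.
There are 16 candidate sequences in total.
The sequences that satisfy every rule: D P R P D P N D D R; D P R V P P N D D R; D V R P P P N D D R; P P R V D P N D D R; P V R P D P N D D R.
Count = 5.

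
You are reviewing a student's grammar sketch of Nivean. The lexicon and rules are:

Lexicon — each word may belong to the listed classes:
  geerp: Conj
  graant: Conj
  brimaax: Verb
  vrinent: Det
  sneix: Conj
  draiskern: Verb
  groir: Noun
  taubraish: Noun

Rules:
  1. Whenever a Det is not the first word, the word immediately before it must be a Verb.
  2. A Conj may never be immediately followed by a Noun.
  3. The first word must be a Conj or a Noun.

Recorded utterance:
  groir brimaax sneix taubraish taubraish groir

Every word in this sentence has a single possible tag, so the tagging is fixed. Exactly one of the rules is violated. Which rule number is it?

Fixed tagging: Noun Verb Conj Noun Noun Noun.
Applying the rules: R1 holds, R2 violated, R3 holds.
Only rule 2 fails.

2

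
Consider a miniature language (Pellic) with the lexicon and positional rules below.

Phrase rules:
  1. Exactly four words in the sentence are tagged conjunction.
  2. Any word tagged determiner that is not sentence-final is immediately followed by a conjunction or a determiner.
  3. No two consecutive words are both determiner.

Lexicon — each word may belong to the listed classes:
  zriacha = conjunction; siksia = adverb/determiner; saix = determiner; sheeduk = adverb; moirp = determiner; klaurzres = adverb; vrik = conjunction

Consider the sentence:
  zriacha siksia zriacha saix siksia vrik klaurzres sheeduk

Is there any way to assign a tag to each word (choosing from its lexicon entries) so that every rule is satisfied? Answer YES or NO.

Candidates per position — 1:zriacha {conjunction}; 2:siksia {adverb,determiner}; 3:zriacha {conjunction}; 4:saix {determiner}; 5:siksia {adverb,determiner}; 6:vrik {conjunction}; 7:klaurzres {adverb}; 8:sheeduk {adverb}.
Rule 1 cannot be satisfied by any choice of tags from the lexicon.
So there is no consistent tagging.

NO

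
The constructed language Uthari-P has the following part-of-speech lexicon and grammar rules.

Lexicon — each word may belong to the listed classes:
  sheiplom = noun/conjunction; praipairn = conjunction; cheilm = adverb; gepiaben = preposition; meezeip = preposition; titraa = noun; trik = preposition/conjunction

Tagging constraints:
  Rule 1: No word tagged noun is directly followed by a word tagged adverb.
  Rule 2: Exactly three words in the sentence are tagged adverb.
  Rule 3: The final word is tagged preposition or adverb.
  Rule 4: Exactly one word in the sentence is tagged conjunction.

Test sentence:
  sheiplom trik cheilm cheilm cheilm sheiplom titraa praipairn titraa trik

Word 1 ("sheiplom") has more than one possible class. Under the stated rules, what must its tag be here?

Candidates per position — 1:sheiplom {noun,conjunction}; 2:trik {preposition,conjunction}; 3:cheilm {adverb}; 4:cheilm {adverb}; 5:cheilm {adverb}; 6:sheiplom {noun,conjunction}; 7:titraa {noun}; 8:praipairn {conjunction}; 9:titraa {noun}; 10:trik {preposition,conjunction}.
At position 1, choosing conjunction makes rule 4 impossible to satisfy; hence noun.
At position 2, choosing conjunction makes rule 4 impossible to satisfy; hence preposition.
At position 6, choosing conjunction makes rule 4 impossible to satisfy; hence noun.
At position 10, choosing conjunction makes rule 3 impossible to satisfy; hence preposition.
So the tagging must be: noun preposition adverb adverb adverb noun noun conjunction noun preposition.
Checking: rule 1 holds; rule 2 holds; rule 3 holds; rule 4 holds.

noun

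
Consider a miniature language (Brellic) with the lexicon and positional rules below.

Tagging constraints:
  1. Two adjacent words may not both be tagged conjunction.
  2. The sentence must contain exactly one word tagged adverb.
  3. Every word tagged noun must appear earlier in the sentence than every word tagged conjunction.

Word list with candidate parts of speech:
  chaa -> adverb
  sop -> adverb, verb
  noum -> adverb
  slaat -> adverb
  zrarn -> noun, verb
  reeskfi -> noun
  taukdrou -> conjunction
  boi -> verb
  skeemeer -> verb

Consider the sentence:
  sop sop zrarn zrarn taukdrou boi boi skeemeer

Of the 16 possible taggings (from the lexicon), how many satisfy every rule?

8

Candidates per position — 1:sop {adverb,verb}; 2:sop {adverb,verb}; 3:zrarn {noun,verb}; 4:zrarn {noun,verb}; 5:taukdrou {conjunction}; 6:boi {verb}; 7:boi {verb}; 8:skeemeer {verb}.
There are 16 candidate sequences in total.
Checking each against the rules leaves 8 sequences.
Count = 8.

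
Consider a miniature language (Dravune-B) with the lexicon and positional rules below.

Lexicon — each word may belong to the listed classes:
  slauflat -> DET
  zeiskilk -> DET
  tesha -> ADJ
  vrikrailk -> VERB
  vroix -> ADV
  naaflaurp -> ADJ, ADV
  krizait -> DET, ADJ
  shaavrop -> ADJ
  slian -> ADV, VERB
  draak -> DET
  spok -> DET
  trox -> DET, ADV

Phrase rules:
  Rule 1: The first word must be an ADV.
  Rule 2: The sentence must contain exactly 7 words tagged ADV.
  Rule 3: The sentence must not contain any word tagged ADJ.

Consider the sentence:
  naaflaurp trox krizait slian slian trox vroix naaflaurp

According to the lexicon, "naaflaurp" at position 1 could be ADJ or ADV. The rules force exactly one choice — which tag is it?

ADV

Candidates per position — 1:naaflaurp {ADJ,ADV}; 2:trox {DET,ADV}; 3:krizait {DET,ADJ}; 4:slian {ADV,VERB}; 5:slian {ADV,VERB}; 6:trox {DET,ADV}; 7:vroix {ADV}; 8:naaflaurp {ADJ,ADV}.
Word 1 cannot be ADJ — rule 1 would then fail for every completion. It is ADV.
Word 2 cannot be DET — rule 2 would then fail for every completion. It is ADV.
Word 3 cannot be ADJ — rule 3 would then fail for every completion. It is DET.
Word 4 cannot be VERB — rule 2 would then fail for every completion. It is ADV.
Word 5 cannot be VERB — rule 2 would then fail for every completion. It is ADV.
Word 6 cannot be DET — rule 2 would then fail for every completion. It is ADV.
Word 8 cannot be ADJ — rule 2 would then fail for every completion. It is ADV.
The only consistent sequence is: ADV ADV DET ADV ADV ADV ADV ADV.
Checking: rule 1 ok; rule 2 ok; rule 3 ok.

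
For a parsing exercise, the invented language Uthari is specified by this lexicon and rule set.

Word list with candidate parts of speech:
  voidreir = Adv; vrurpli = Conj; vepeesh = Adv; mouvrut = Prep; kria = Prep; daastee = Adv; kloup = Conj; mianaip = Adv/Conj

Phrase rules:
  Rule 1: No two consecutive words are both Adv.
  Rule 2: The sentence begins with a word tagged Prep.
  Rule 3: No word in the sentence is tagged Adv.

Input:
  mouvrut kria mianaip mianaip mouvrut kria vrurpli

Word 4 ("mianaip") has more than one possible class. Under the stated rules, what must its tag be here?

Conj

Candidates per position — 1:mouvrut {Prep}; 2:kria {Prep}; 3:mianaip {Adv,Conj}; 4:mianaip {Adv,Conj}; 5:mouvrut {Prep}; 6:kria {Prep}; 7:vrurpli {Conj}.
Position 3: Adv is ruled out by rule 3; that leaves Conj.
Position 4: Adv is ruled out by rule 3; that leaves Conj.
The only consistent sequence is: Prep Prep Conj Conj Prep Prep Conj.
Checking: rule 1 ok; rule 2 ok; rule 3 ok.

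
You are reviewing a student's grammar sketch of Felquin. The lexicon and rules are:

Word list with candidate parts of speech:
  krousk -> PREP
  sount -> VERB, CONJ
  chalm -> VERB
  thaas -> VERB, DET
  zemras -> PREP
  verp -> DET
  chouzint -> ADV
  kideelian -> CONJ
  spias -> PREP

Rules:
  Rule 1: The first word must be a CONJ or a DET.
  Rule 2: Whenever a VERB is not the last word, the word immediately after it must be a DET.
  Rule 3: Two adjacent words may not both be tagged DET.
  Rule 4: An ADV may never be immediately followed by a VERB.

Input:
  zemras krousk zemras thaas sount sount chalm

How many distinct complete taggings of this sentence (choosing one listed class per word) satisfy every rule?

Candidates per position — 1:zemras {PREP}; 2:krousk {PREP}; 3:zemras {PREP}; 4:thaas {VERB,DET}; 5:sount {VERB,CONJ}; 6:sount {VERB,CONJ}; 7:chalm {VERB}.
There are 8 candidate sequences in total.
Rule 1 cannot be satisfied by any choice of tags from the lexicon.
So there is no consistent tagging.
Count = 0.

0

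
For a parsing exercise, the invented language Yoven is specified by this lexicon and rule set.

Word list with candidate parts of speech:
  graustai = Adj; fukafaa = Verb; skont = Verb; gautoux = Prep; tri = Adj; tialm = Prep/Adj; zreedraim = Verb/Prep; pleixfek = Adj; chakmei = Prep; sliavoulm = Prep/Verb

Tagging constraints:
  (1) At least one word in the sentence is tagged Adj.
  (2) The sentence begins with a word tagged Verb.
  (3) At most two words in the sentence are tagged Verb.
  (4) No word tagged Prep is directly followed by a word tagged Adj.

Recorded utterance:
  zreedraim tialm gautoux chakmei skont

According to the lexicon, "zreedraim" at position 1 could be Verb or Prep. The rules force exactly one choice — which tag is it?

Candidates per position — 1:zreedraim {Verb,Prep}; 2:tialm {Prep,Adj}; 3:gautoux {Prep}; 4:chakmei {Prep}; 5:skont {Verb}.
Word 1 cannot be Prep — rule 2 would then fail for every completion. It is Verb.
Word 2 cannot be Prep — rule 1 would then fail for every completion. It is Adj.
The only consistent sequence is: Verb Adj Prep Prep Verb.
Rule-by-rule: rule 1 ✓; rule 2 ✓; rule 3 ✓; rule 4 ✓.

Verb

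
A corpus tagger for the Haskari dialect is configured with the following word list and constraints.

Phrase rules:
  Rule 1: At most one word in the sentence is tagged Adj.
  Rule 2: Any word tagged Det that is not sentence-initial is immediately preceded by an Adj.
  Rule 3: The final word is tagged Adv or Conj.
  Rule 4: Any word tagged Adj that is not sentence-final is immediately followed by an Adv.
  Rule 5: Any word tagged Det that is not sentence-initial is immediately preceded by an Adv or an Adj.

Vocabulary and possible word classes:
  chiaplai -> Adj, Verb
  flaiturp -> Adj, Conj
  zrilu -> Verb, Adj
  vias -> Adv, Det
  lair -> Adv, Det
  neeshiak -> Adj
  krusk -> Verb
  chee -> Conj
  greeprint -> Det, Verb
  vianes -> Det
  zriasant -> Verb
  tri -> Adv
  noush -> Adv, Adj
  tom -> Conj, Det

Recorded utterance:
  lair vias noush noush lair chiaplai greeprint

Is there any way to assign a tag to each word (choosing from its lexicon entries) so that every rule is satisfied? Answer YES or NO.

Candidates per position — 1:lair {Adv,Det}; 2:vias {Adv,Det}; 3:noush {Adv,Adj}; 4:noush {Adv,Adj}; 5:lair {Adv,Det}; 6:chiaplai {Adj,Verb}; 7:greeprint {Det,Verb}.
Rule 3 cannot be satisfied by any choice of tags from the lexicon.
So there is no consistent tagging.

NO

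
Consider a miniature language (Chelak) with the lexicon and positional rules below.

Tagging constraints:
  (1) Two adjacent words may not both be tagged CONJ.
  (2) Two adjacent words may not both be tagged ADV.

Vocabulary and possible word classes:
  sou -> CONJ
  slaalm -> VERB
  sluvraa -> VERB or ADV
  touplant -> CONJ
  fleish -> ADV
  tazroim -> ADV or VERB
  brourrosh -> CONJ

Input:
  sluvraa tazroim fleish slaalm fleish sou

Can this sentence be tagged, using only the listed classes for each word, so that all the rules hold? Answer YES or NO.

YES

Candidates per position — 1:sluvraa {VERB,ADV}; 2:tazroim {ADV,VERB}; 3:fleish {ADV}; 4:slaalm {VERB}; 5:fleish {ADV}; 6:sou {CONJ}.
One satisfying assignment: ADV VERB ADV VERB ADV CONJ.
Checking: rule 1 ok; rule 2 ok.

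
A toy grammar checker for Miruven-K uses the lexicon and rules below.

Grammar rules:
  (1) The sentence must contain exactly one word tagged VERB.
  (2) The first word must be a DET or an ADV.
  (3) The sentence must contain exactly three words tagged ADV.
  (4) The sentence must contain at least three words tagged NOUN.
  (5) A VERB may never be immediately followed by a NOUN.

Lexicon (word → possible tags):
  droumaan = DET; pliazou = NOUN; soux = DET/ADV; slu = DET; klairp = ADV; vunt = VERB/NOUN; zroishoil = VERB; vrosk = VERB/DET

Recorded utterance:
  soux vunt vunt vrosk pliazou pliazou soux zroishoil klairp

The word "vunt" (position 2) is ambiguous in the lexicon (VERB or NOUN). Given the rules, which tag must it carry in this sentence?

NOUN

Candidates per position — 1:soux {DET,ADV}; 2:vunt {VERB,NOUN}; 3:vunt {VERB,NOUN}; 4:vrosk {VERB,DET}; 5:pliazou {NOUN}; 6:pliazou {NOUN}; 7:soux {DET,ADV}; 8:zroishoil {VERB}; 9:klairp {ADV}.
Position 1: tagging it DET would leave rule 3 unsatisfiable, so it must be ADV.
Position 2: tagging it VERB would leave rule 1 unsatisfiable, so it must be NOUN.
Position 3: tagging it VERB would leave rule 1 unsatisfiable, so it must be NOUN.
Position 4: tagging it VERB would leave rule 1 unsatisfiable, so it must be DET.
Position 7: tagging it DET would leave rule 3 unsatisfiable, so it must be ADV.
The unique satisfying tagging is: ADV NOUN NOUN DET NOUN NOUN ADV VERB ADV.
Verifying each rule — rule 1 holds; rule 2 holds; rule 3 holds; rule 4 holds; rule 5 holds.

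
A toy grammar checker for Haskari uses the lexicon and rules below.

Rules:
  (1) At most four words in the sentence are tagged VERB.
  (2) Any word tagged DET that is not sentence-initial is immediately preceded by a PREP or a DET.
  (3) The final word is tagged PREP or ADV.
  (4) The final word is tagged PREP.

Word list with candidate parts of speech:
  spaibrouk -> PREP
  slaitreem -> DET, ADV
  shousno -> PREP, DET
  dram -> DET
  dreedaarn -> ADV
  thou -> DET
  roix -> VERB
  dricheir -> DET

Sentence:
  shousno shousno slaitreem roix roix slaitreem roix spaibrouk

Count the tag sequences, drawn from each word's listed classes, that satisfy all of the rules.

Candidates per position — 1:shousno {PREP,DET}; 2:shousno {PREP,DET}; 3:slaitreem {DET,ADV}; 4:roix {VERB}; 5:roix {VERB}; 6:slaitreem {DET,ADV}; 7:roix {VERB}; 8:spaibrouk {PREP}.
There are 16 candidate sequences in total.
Checking each against the rules leaves 8 sequences.
Count = 8.

8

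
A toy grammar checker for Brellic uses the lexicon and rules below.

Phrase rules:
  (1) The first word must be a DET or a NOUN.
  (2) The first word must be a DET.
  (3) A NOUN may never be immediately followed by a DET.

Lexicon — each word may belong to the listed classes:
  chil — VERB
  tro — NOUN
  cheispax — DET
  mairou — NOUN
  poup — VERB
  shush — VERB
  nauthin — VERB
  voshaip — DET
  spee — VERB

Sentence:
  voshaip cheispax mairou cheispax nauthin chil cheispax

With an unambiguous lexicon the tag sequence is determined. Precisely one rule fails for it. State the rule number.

3

Fixed tagging: DET DET NOUN DET VERB VERB DET.
Rule check: R1 ✓, R2 ✓, R3 ✗.
Only rule 3 fails.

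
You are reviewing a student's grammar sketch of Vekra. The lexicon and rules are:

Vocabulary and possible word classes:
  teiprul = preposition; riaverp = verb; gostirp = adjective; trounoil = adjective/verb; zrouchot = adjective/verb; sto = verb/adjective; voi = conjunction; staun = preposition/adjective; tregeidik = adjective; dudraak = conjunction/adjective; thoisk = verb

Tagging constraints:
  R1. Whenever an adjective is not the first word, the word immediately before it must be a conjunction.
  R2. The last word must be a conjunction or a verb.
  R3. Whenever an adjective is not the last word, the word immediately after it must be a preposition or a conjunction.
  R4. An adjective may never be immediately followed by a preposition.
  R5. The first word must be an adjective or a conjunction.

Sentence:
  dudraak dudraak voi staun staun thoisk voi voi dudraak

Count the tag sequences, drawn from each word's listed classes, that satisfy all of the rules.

Candidates per position — 1:dudraak {conjunction,adjective}; 2:dudraak {conjunction,adjective}; 3:voi {conjunction}; 4:staun {preposition,adjective}; 5:staun {preposition,adjective}; 6:thoisk {verb}; 7:voi {conjunction}; 8:voi {conjunction}; 9:dudraak {conjunction,adjective}.
There are 32 candidate sequences in total.
The sequences that satisfy every rule: conjunction conjunction conjunction preposition preposition verb conjunction conjunction conjunction; conjunction adjective conjunction preposition preposition verb conjunction conjunction conjunction; adjective conjunction conjunction preposition preposition verb conjunction conjunction conjunction.
Count = 3.

3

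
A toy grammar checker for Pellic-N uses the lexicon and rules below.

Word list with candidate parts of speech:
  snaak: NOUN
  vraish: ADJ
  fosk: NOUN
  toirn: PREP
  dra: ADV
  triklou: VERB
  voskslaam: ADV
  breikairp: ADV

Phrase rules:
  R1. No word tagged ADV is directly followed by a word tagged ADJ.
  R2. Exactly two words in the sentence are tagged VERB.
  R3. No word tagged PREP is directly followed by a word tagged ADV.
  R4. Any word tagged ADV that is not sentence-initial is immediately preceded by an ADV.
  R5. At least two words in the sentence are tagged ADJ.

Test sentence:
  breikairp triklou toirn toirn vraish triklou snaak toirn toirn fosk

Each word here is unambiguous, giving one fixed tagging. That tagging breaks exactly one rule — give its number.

5

Fixed tagging: ADV VERB PREP PREP ADJ VERB NOUN PREP PREP NOUN.
Checking each rule: R1 ok, R2 ok, R3 ok, R4 ok, R5 fails.
Only rule 5 fails.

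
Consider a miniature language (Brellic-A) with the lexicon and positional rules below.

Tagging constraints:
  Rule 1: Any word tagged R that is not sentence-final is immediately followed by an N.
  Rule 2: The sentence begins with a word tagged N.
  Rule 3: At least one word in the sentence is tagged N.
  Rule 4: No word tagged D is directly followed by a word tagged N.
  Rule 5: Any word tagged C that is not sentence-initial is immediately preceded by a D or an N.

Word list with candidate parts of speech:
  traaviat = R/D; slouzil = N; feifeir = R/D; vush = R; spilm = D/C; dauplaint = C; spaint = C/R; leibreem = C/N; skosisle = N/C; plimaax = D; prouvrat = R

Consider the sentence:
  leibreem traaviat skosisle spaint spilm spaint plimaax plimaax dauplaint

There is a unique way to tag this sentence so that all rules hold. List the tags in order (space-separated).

Candidates per position — 1:leibreem {C,N}; 2:traaviat {R,D}; 3:skosisle {N,C}; 4:spaint {C,R}; 5:spilm {D,C}; 6:spaint {C,R}; 7:plimaax {D}; 8:plimaax {D}; 9:dauplaint {C}.
Position 1: tagging it C would leave rule 2 unsatisfiable, so it must be N.
Position 4: tagging it R would leave rule 1 unsatisfiable, so it must be C.
Position 5: tagging it C would leave rule 5 unsatisfiable, so it must be D.
Position 6: tagging it R would leave rule 1 unsatisfiable, so it must be C.
Position 3: tagging it C would leave rule 5 unsatisfiable, so it must be N.
Position 2: tagging it D would leave rule 4 unsatisfiable, so it must be R.
So the tagging must be: N R N C D C D D C.
Rule-by-rule: rule 1 ✓; rule 2 ✓; rule 3 ✓; rule 4 ✓; rule 5 ✓.

N R N C D C D D C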